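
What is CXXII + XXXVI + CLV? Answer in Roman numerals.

CXXII = 122, XXXVI = 36, CLV = 155
122 + 36 = 158
158 + 155 = 313

CCCXIII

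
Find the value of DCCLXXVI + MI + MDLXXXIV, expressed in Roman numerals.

DCCLXXVI = 776, MI = 1001, MDLXXXIV = 1584
776 + 1001 = 1777
1777 + 1584 = 3361

MMMCCCLXI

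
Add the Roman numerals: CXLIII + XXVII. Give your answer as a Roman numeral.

CXLIII = 143
XXVII = 27
143 + 27 = 170

CLXX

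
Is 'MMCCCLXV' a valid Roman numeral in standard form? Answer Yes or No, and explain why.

'MMCCCLXV': Check the rules: uses only the symbols I, V, X, L, C, D, M; no symbol is repeated more than three times in a row; V, L and D each appear at most once; no smaller symbol precedes a larger one (values never increase from left to right). Value: M (1000) + M (1000) + C (100) + C (100) + C (100) + L (50) + X (10) + V (5) = 2365. So it is a valid standard Roman numeral.

Yes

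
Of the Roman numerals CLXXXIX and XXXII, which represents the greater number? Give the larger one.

CLXXXIX = 189
XXXII = 32
189 is larger

CLXXXIX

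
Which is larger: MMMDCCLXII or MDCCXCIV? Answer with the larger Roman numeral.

MMMDCCLXII = 3762
MDCCXCIV = 1794
3762 is larger

MMMDCCLXII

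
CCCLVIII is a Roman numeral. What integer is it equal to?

CCCLVIII: C=100, C=100, C=100, L=50, V=5, I=1, I=1, I=1
100 + 100 + 100 + 50 + 5 + 1 + 1 + 1 = 358

358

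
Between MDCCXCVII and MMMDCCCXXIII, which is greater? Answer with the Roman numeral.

MDCCXCVII = 1797
MMMDCCCXXIII = 3823
3823 is larger

MMMDCCCXXIII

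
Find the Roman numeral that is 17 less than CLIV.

CLIV = 154
154 - 17 = 137

CXXXVII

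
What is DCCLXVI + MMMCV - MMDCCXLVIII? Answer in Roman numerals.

DCCLXVI = 766, MMMCV = 3105, MMDCCXLVIII = 2748
766 + 3105 = 3871
3871 - 2748 = 1123

MCXXIII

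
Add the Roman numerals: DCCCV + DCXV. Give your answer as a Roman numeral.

DCCCV = 805
DCXV = 615
805 + 615 = 1420

MCDXX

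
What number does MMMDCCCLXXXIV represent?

MMMDCCCLXXXIV: M=1000, M=1000, M=1000, D=500, C=100, C=100, C=100, L=50, X=10, X=10, X=10, IV=4
1000 + 1000 + 1000 + 500 + 100 + 100 + 100 + 50 + 10 + 10 + 10 + 4 = 3884

3884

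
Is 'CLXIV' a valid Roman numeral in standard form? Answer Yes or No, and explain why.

'CLXIV': Check the rules: uses only the symbols I, V, X, L, C, D, M; no symbol is repeated more than three times in a row; V, L and D each appear at most once; the only place a smaller symbol precedes a larger one is the allowed subtractive pair IV, the symbol right after such a pair (if any) is smaller than the pair's first symbol, and otherwise the values never increase from left to right. Value: C (100) + L (50) + X (10) + IV (4) = 164. So it is a valid standard Roman numeral.

Yes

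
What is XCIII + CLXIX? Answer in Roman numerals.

XCIII = 93
CLXIX = 169
93 + 169 = 262

CCLXII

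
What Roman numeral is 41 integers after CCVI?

CCVI = 206
206 + 41 = 247

CCXLVII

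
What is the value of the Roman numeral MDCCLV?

MDCCLV: M=1000, D=500, C=100, C=100, L=50, V=5
1000 + 500 + 100 + 100 + 50 + 5 = 1755

1755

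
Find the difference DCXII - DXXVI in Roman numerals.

DCXII = 612
DXXVI = 526
612 - 526 = 86

LXXXVI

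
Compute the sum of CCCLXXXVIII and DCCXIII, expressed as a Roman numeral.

CCCLXXXVIII = 388
DCCXIII = 713
388 + 713 = 1101

MCI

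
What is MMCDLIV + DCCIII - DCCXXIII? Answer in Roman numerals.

MMCDLIV = 2454, DCCIII = 703, DCCXXIII = 723
2454 + 703 = 3157
3157 - 723 = 2434

MMCDXXXIV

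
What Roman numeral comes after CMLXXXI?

CMLXXXI = 981; next is 982

CMLXXXII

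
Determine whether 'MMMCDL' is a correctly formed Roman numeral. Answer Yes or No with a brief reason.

'MMMCDL': Check the rules: uses only the symbols I, V, X, L, C, D, M; no symbol is repeated more than three times in a row; V, L and D each appear at most once; the only place a smaller symbol precedes a larger one is the allowed subtractive pair CD, the symbol right after such a pair (if any) is smaller than the pair's first symbol, and otherwise the values never increase from left to right. Value: M (1000) + M (1000) + M (1000) + CD (400) + L (50) = 3450. So it is a valid standard Roman numeral.

Yes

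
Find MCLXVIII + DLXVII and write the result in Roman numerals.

MCLXVIII = 1168
DLXVII = 567
1168 + 567 = 1735

MDCCXXXV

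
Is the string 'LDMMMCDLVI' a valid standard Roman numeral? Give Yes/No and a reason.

'LDMMMCDLVI': L should not appear more than once

No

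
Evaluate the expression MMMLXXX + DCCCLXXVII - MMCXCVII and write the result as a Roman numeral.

MMMLXXX = 3080, DCCCLXXVII = 877, MMCXCVII = 2197
3080 + 877 = 3957
3957 - 2197 = 1760

MDCCLX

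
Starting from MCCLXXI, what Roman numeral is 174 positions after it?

MCCLXXI = 1271
1271 + 174 = 1445

MCDXLV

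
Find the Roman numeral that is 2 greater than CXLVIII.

CXLVIII = 148
148 + 2 = 150

CL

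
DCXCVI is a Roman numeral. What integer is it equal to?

DCXCVI: D=500, C=100, XC=90, V=5, I=1
500 + 100 + 90 + 5 + 1 = 696

696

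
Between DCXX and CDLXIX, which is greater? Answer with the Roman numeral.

DCXX = 620
CDLXIX = 469
620 is larger

DCXX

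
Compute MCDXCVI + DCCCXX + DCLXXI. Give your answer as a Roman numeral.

MCDXCVI = 1496, DCCCXX = 820, DCLXXI = 671
1496 + 820 = 2316
2316 + 671 = 2987

MMCMLXXXVII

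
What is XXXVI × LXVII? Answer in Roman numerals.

XXXVI = 36
LXVII = 67
36 × 67 = 2412

MMCDXII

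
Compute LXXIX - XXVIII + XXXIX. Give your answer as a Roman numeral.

LXXIX = 79, XXVIII = 28, XXXIX = 39
79 - 28 = 51
51 + 39 = 90

XC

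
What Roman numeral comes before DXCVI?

DXCVI = 596; previous is 595

DXCV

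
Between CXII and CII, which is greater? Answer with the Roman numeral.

CXII = 112
CII = 102
112 is larger

CXII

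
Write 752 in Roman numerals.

Convert 752 to Roman numerals:
  752 contains 1×500 (D)
  252 contains 2×100 (CC)
  52 contains 1×50 (L)
  2 contains 2×1 (II)

DCCLII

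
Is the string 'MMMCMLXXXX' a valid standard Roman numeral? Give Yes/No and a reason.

'MMMCMLXXXX': More than 3 consecutive X's

No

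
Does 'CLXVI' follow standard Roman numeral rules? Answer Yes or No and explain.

'CLXVI': Check the rules: uses only the symbols I, V, X, L, C, D, M; no symbol is repeated more than three times in a row; V, L and D each appear at most once; no smaller symbol precedes a larger one (values never increase from left to right). Value: C (100) + L (50) + X (10) + V (5) + I (1) = 166. So it is a valid standard Roman numeral.

Yes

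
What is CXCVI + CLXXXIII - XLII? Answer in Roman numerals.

CXCVI = 196, CLXXXIII = 183, XLII = 42
196 + 183 = 379
379 - 42 = 337

CCCXXXVII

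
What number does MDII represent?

MDII: M=1000, D=500, I=1, I=1
1000 + 500 + 1 + 1 = 1502

1502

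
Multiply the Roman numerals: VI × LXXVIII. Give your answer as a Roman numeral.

VI = 6
LXXVIII = 78
6 × 78 = 468

CDLXVIII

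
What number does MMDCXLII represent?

MMDCXLII: M=1000, M=1000, D=500, C=100, XL=40, I=1, I=1
1000 + 1000 + 500 + 100 + 40 + 1 + 1 = 2642

2642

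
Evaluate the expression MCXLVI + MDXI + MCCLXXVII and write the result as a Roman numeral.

MCXLVI = 1146, MDXI = 1511, MCCLXXVII = 1277
1146 + 1511 = 2657
2657 + 1277 = 3934

MMMCMXXXIV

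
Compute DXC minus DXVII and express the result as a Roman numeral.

DXC = 590
DXVII = 517
590 - 517 = 73

LXXIII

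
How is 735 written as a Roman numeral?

Convert 735 to Roman numerals:
  735 contains 1×500 (D)
  235 contains 2×100 (CC)
  35 contains 3×10 (XXX)
  5 contains 1×5 (V)

DCCXXXV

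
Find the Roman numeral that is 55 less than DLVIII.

DLVIII = 558
558 - 55 = 503

DIII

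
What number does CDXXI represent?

CDXXI: CD=400, X=10, X=10, I=1
400 + 10 + 10 + 1 = 421

421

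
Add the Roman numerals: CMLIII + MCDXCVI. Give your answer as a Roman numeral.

CMLIII = 953
MCDXCVI = 1496
953 + 1496 = 2449

MMCDXLIX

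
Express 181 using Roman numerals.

Convert 181 to Roman numerals:
  181 contains 1×100 (C)
  81 contains 1×50 (L)
  31 contains 3×10 (XXX)
  1 contains 1×1 (I)

CLXXXI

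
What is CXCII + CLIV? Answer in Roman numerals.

CXCII = 192
CLIV = 154
192 + 154 = 346

CCCXLVI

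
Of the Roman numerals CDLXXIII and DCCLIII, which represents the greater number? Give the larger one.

CDLXXIII = 473
DCCLIII = 753
753 is larger

DCCLIII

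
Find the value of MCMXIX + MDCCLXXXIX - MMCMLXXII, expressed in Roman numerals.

MCMXIX = 1919, MDCCLXXXIX = 1789, MMCMLXXII = 2972
1919 + 1789 = 3708
3708 - 2972 = 736

DCCXXXVI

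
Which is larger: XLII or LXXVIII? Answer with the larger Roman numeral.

XLII = 42
LXXVIII = 78
78 is larger

LXXVIII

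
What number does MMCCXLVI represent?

MMCCXLVI: M=1000, M=1000, C=100, C=100, XL=40, V=5, I=1
1000 + 1000 + 100 + 100 + 40 + 5 + 1 = 2246

2246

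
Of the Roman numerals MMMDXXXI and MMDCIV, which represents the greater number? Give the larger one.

MMMDXXXI = 3531
MMDCIV = 2604
3531 is larger

MMMDXXXI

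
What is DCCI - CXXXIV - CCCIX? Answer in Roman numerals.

DCCI = 701, CXXXIV = 134, CCCIX = 309
701 - 134 = 567
567 - 309 = 258

CCLVIII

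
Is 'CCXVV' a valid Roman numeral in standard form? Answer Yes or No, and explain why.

'CCXVV': V should not appear more than once

No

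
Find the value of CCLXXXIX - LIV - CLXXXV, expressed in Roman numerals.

CCLXXXIX = 289, LIV = 54, CLXXXV = 185
289 - 54 = 235
235 - 185 = 50

L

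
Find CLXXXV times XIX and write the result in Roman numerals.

CLXXXV = 185
XIX = 19
185 × 19 = 3515

MMMDXV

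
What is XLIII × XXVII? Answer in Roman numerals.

XLIII = 43
XXVII = 27
43 × 27 = 1161

MCLXI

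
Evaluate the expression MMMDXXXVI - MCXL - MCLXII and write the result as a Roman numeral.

MMMDXXXVI = 3536, MCXL = 1140, MCLXII = 1162
3536 - 1140 = 2396
2396 - 1162 = 1234

MCCXXXIV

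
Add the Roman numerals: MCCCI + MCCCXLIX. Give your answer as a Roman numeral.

MCCCI = 1301
MCCCXLIX = 1349
1301 + 1349 = 2650

MMDCL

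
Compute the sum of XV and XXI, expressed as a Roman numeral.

XV = 15
XXI = 21
15 + 21 = 36

XXXVI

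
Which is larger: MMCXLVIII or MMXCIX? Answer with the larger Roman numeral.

MMCXLVIII = 2148
MMXCIX = 2099
2148 is larger

MMCXLVIII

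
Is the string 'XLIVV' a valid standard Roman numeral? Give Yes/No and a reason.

'XLIVV': V should not appear more than once

No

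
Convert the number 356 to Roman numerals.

Convert 356 to Roman numerals:
  356 contains 3×100 (CCC)
  56 contains 1×50 (L)
  6 contains 1×5 (V)
  1 contains 1×1 (I)

CCCLVI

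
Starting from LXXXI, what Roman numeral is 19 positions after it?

LXXXI = 81
81 + 19 = 100

C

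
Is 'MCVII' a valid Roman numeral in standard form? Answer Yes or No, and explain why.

'MCVII': Check the rules: uses only the symbols I, V, X, L, C, D, M; no symbol is repeated more than three times in a row; V, L and D each appear at most once; no smaller symbol precedes a larger one (values never increase from left to right). Value: M (1000) + C (100) + V (5) + I (1) + I (1) = 1107. So it is a valid standard Roman numeral.

Yes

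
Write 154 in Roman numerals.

Convert 154 to Roman numerals:
  154 contains 1×100 (C)
  54 contains 1×50 (L)
  4 contains 1×4 (IV)

CLIV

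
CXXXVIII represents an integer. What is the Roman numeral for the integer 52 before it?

CXXXVIII = 138
138 - 52 = 86

LXXXVI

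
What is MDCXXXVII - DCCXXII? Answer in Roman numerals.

MDCXXXVII = 1637
DCCXXII = 722
1637 - 722 = 915

CMXV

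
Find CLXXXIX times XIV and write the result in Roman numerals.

CLXXXIX = 189
XIV = 14
189 × 14 = 2646

MMDCXLVI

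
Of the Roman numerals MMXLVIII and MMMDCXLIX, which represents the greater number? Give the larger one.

MMXLVIII = 2048
MMMDCXLIX = 3649
3649 is larger

MMMDCXLIX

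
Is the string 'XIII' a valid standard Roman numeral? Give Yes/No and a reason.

'XIII': Check the rules: uses only the symbols I, V, X, L, C, D, M; no symbol is repeated more than three times in a row; V, L and D each appear at most once; no smaller symbol precedes a larger one (values never increase from left to right). Value: X (10) + I (1) + I (1) + I (1) = 13. So it is a valid standard Roman numeral.

Yes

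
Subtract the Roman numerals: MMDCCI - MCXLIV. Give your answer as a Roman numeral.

MMDCCI = 2701
MCXLIV = 1144
2701 - 1144 = 1557

MDLVII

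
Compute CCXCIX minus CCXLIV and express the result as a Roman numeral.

CCXCIX = 299
CCXLIV = 244
299 - 244 = 55

LV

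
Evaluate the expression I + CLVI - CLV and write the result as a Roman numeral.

I = 1, CLVI = 156, CLV = 155
1 + 156 = 157
157 - 155 = 2

II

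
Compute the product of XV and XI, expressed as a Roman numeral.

XV = 15
XI = 11
15 × 11 = 165

CLXV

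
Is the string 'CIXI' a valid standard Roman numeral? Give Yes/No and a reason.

'CIXI': I cannot come right after the subtractive pair IX: once I is subtracted in IX, the next symbol must be smaller than I

No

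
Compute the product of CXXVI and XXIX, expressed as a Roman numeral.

CXXVI = 126
XXIX = 29
126 × 29 = 3654

MMMDCLIV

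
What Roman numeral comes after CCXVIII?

CCXVIII = 218, so the next integer is 218 + 1 = 219

CCXIX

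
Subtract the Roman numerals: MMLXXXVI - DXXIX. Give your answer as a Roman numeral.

MMLXXXVI = 2086
DXXIX = 529
2086 - 529 = 1557

MDLVII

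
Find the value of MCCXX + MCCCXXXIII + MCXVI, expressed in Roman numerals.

MCCXX = 1220, MCCCXXXIII = 1333, MCXVI = 1116
1220 + 1333 = 2553
2553 + 1116 = 3669

MMMDCLXIX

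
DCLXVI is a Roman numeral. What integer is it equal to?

DCLXVI: D=500, C=100, L=50, X=10, V=5, I=1
500 + 100 + 50 + 10 + 5 + 1 = 666

666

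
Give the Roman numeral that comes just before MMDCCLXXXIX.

MMDCCLXXXIX = 2789; previous is 2788

MMDCCLXXXVIII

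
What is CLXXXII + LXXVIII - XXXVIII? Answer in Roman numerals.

CLXXXII = 182, LXXVIII = 78, XXXVIII = 38
182 + 78 = 260
260 - 38 = 222

CCXXII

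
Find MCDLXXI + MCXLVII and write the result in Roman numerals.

MCDLXXI = 1471
MCXLVII = 1147
1471 + 1147 = 2618

MMDCXVIII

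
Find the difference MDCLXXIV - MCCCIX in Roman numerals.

MDCLXXIV = 1674
MCCCIX = 1309
1674 - 1309 = 365

CCCLXV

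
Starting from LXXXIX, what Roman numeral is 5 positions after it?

LXXXIX = 89
89 + 5 = 94

XCIV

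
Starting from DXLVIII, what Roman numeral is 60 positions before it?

DXLVIII = 548
548 - 60 = 488

CDLXXXVIII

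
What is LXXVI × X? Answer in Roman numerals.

LXXVI = 76
X = 10
76 × 10 = 760

DCCLX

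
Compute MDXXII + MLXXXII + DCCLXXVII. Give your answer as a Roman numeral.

MDXXII = 1522, MLXXXII = 1082, DCCLXXVII = 777
1522 + 1082 = 2604
2604 + 777 = 3381

MMMCCCLXXXI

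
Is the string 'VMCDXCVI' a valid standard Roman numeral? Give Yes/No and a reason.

'VMCDXCVI': V should not appear more than once

No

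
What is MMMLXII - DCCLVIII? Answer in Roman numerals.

MMMLXII = 3062
DCCLVIII = 758
3062 - 758 = 2304

MMCCCIV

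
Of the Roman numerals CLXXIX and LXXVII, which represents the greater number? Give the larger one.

CLXXIX = 179
LXXVII = 77
179 is larger

CLXXIX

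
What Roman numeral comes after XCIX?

XCIX = 99; next is 100

C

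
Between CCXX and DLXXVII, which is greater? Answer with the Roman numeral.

CCXX = 220
DLXXVII = 577
577 is larger

DLXXVII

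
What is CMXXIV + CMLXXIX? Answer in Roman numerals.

CMXXIV = 924
CMLXXIX = 979
924 + 979 = 1903

MCMIII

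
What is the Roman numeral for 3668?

Convert 3668 to Roman numerals:
  3668 contains 3×1000 (MMM)
  668 contains 1×500 (D)
  168 contains 1×100 (C)
  68 contains 1×50 (L)
  18 contains 1×10 (X)
  8 contains 1×5 (V)
  3 contains 3×1 (III)

MMMDCLXVIII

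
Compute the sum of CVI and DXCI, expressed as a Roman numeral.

CVI = 106
DXCI = 591
106 + 591 = 697

DCXCVII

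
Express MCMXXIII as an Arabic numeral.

MCMXXIII: M=1000, CM=900, X=10, X=10, I=1, I=1, I=1
1000 + 900 + 10 + 10 + 1 + 1 + 1 = 1923

1923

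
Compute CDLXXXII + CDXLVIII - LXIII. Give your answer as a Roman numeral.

CDLXXXII = 482, CDXLVIII = 448, LXIII = 63
482 + 448 = 930
930 - 63 = 867

DCCCLXVII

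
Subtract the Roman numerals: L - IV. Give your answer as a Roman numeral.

L = 50
IV = 4
50 - 4 = 46

XLVI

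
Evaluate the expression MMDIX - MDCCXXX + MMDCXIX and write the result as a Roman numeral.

MMDIX = 2509, MDCCXXX = 1730, MMDCXIX = 2619
2509 - 1730 = 779
779 + 2619 = 3398

MMMCCCXCVIII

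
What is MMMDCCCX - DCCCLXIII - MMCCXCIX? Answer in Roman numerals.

MMMDCCCX = 3810, DCCCLXIII = 863, MMCCXCIX = 2299
3810 - 863 = 2947
2947 - 2299 = 648

DCXLVIII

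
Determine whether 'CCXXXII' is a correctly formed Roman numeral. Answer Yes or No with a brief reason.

'CCXXXII': Check the rules: uses only the symbols I, V, X, L, C, D, M; no symbol is repeated more than three times in a row; V, L and D each appear at most once; no smaller symbol precedes a larger one (values never increase from left to right). Value: C (100) + C (100) + X (10) + X (10) + X (10) + I (1) + I (1) = 232. So it is a valid standard Roman numeral.

Yes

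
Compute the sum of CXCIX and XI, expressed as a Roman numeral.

CXCIX = 199
XI = 11
199 + 11 = 210

CCX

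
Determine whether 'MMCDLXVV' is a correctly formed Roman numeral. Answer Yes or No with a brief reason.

'MMCDLXVV': V should not appear more than once

No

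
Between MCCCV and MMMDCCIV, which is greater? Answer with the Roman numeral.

MCCCV = 1305
MMMDCCIV = 3704
3704 is larger

MMMDCCIV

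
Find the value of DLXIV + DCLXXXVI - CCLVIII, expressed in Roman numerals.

DLXIV = 564, DCLXXXVI = 686, CCLVIII = 258
564 + 686 = 1250
1250 - 258 = 992

CMXCII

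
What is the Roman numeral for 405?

Convert 405 to Roman numerals:
  405 contains 1×400 (CD)
  5 contains 1×5 (V)

CDV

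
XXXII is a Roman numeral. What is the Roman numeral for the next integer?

XXXII = 32; next is 33

XXXIII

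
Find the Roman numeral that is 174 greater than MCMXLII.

MCMXLII = 1942
1942 + 174 = 2116

MMCXVI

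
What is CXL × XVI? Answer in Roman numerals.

CXL = 140
XVI = 16
140 × 16 = 2240

MMCCXL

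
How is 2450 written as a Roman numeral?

Convert 2450 to Roman numerals:
  2450 contains 2×1000 (MM)
  450 contains 1×400 (CD)
  50 contains 1×50 (L)

MMCDL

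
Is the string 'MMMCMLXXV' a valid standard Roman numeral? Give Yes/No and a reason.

'MMMCMLXXV': Check the rules: uses only the symbols I, V, X, L, C, D, M; no symbol is repeated more than three times in a row; V, L and D each appear at most once; the only place a smaller symbol precedes a larger one is the allowed subtractive pair CM, the symbol right after such a pair (if any) is smaller than the pair's first symbol, and otherwise the values never increase from left to right. Value: M (1000) + M (1000) + M (1000) + CM (900) + L (50) + X (10) + X (10) + V (5) = 3975. So it is a valid standard Roman numeral.

Yes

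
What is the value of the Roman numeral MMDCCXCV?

MMDCCXCV: M=1000, M=1000, D=500, C=100, C=100, XC=90, V=5
1000 + 1000 + 500 + 100 + 100 + 90 + 5 = 2795

2795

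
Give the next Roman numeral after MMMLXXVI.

MMMLXXVI = 3076; next is 3077

MMMLXXVII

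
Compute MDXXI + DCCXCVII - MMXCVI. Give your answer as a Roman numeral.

MDXXI = 1521, DCCXCVII = 797, MMXCVI = 2096
1521 + 797 = 2318
2318 - 2096 = 222

CCXXII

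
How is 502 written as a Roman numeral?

Convert 502 to Roman numerals:
  502 contains 1×500 (D)
  2 contains 2×1 (II)

DII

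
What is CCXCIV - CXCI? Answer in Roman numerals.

CCXCIV = 294
CXCI = 191
294 - 191 = 103

CIII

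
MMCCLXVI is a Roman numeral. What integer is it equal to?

MMCCLXVI: M=1000, M=1000, C=100, C=100, L=50, X=10, V=5, I=1
1000 + 1000 + 100 + 100 + 50 + 10 + 5 + 1 = 2266

2266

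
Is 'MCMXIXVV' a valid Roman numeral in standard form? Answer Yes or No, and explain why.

'MCMXIXVV': V should not appear more than once

No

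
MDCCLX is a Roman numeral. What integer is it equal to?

MDCCLX: M=1000, D=500, C=100, C=100, L=50, X=10
1000 + 500 + 100 + 100 + 50 + 10 = 1760

1760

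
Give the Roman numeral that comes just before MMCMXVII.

MMCMXVII = 2917; previous is 2916

MMCMXVI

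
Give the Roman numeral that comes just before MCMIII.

MCMIII = 1903, so the previous integer is 1903 - 1 = 1902

MCMII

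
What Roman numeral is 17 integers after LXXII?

LXXII = 72
72 + 17 = 89

LXXXIX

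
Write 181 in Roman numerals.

Convert 181 to Roman numerals:
  181 contains 1×100 (C)
  81 contains 1×50 (L)
  31 contains 3×10 (XXX)
  1 contains 1×1 (I)

CLXXXI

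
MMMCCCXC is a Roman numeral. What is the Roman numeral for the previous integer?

MMMCCCXC = 3390, so the previous integer is 3390 - 1 = 3389

MMMCCCLXXXIX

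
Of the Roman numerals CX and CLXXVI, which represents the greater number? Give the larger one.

CX = 110
CLXXVI = 176
176 is larger

CLXXVI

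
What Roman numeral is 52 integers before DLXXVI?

DLXXVI = 576
576 - 52 = 524

DXXIV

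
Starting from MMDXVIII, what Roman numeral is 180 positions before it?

MMDXVIII = 2518
2518 - 180 = 2338

MMCCCXXXVIII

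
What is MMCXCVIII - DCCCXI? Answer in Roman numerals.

MMCXCVIII = 2198
DCCCXI = 811
2198 - 811 = 1387

MCCCLXXXVII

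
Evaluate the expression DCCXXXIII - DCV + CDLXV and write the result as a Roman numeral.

DCCXXXIII = 733, DCV = 605, CDLXV = 465
733 - 605 = 128
128 + 465 = 593

DXCIII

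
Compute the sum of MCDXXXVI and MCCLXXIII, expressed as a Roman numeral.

MCDXXXVI = 1436
MCCLXXIII = 1273
1436 + 1273 = 2709

MMDCCIX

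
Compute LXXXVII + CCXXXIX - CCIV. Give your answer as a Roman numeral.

LXXXVII = 87, CCXXXIX = 239, CCIV = 204
87 + 239 = 326
326 - 204 = 122

CXXII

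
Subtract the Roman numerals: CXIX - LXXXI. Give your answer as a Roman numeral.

CXIX = 119
LXXXI = 81
119 - 81 = 38

XXXVIII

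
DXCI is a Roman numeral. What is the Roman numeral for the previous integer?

DXCI = 591; previous is 590

DXC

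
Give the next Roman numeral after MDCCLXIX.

MDCCLXIX = 1769; next is 1770

MDCCLXX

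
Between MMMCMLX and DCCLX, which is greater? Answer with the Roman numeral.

MMMCMLX = 3960
DCCLX = 760
3960 is larger

MMMCMLX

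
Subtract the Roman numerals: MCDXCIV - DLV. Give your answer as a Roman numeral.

MCDXCIV = 1494
DLV = 555
1494 - 555 = 939

CMXXXIX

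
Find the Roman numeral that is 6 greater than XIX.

XIX = 19
19 + 6 = 25

XXV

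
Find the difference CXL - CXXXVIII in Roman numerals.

CXL = 140
CXXXVIII = 138
140 - 138 = 2

II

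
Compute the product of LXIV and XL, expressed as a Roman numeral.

LXIV = 64
XL = 40
64 × 40 = 2560

MMDLX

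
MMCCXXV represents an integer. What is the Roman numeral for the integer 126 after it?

MMCCXXV = 2225
2225 + 126 = 2351

MMCCCLI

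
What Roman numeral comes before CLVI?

CLVI = 156; previous is 155

CLV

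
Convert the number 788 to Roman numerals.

Convert 788 to Roman numerals:
  788 contains 1×500 (D)
  288 contains 2×100 (CC)
  88 contains 1×50 (L)
  38 contains 3×10 (XXX)
  8 contains 1×5 (V)
  3 contains 3×1 (III)

DCCLXXXVIII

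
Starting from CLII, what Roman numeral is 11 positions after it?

CLII = 152
152 + 11 = 163

CLXIII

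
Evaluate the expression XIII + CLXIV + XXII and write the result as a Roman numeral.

XIII = 13, CLXIV = 164, XXII = 22
13 + 164 = 177
177 + 22 = 199

CXCIX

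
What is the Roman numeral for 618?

Convert 618 to Roman numerals:
  618 contains 1×500 (D)
  118 contains 1×100 (C)
  18 contains 1×10 (X)
  8 contains 1×5 (V)
  3 contains 3×1 (III)

DCXVIII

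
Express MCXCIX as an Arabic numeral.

MCXCIX: M=1000, C=100, XC=90, IX=9
1000 + 100 + 90 + 9 = 1199

1199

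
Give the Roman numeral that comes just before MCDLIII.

MCDLIII = 1453; previous is 1452

MCDLII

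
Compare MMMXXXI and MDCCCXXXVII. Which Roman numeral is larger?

MMMXXXI = 3031
MDCCCXXXVII = 1837
3031 is larger

MMMXXXI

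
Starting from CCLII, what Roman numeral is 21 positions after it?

CCLII = 252
252 + 21 = 273

CCLXXIII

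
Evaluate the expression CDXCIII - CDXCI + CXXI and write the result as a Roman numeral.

CDXCIII = 493, CDXCI = 491, CXXI = 121
493 - 491 = 2
2 + 121 = 123

CXXIII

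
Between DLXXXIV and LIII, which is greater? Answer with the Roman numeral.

DLXXXIV = 584
LIII = 53
584 is larger

DLXXXIV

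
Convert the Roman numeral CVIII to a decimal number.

CVIII: C=100, V=5, I=1, I=1, I=1
100 + 5 + 1 + 1 + 1 = 108

108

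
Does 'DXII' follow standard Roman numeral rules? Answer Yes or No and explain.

'DXII': Check the rules: uses only the symbols I, V, X, L, C, D, M; no symbol is repeated more than three times in a row; V, L and D each appear at most once; no smaller symbol precedes a larger one (values never increase from left to right). Value: D (500) + X (10) + I (1) + I (1) = 512. So it is a valid standard Roman numeral.

Yes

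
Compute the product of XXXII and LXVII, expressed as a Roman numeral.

XXXII = 32
LXVII = 67
32 × 67 = 2144

MMCXLIV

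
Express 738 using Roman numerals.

Convert 738 to Roman numerals:
  738 contains 1×500 (D)
  238 contains 2×100 (CC)
  38 contains 3×10 (XXX)
  8 contains 1×5 (V)
  3 contains 3×1 (III)

DCCXXXVIII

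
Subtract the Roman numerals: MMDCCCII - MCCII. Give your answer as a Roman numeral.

MMDCCCII = 2802
MCCII = 1202
2802 - 1202 = 1600

MDC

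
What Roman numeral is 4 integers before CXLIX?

CXLIX = 149
149 - 4 = 145

CXLV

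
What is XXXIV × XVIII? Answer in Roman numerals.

XXXIV = 34
XVIII = 18
34 × 18 = 612

DCXII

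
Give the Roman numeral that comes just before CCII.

CCII = 202, so the previous integer is 202 - 1 = 201

CCI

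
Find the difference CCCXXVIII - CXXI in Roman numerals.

CCCXXVIII = 328
CXXI = 121
328 - 121 = 207

CCVII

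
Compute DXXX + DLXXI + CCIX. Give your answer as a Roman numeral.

DXXX = 530, DLXXI = 571, CCIX = 209
530 + 571 = 1101
1101 + 209 = 1310

MCCCX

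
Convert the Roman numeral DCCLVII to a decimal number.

DCCLVII: D=500, C=100, C=100, L=50, V=5, I=1, I=1
500 + 100 + 100 + 50 + 5 + 1 + 1 = 757

757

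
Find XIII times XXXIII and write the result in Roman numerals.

XIII = 13
XXXIII = 33
13 × 33 = 429

CDXXIX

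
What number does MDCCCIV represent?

MDCCCIV: M=1000, D=500, C=100, C=100, C=100, IV=4
1000 + 500 + 100 + 100 + 100 + 4 = 1804

1804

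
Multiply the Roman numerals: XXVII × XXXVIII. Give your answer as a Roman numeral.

XXVII = 27
XXXVIII = 38
27 × 38 = 1026

MXXVI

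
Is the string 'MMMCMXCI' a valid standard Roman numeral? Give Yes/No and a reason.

'MMMCMXCI': Check the rules: uses only the symbols I, V, X, L, C, D, M; no symbol is repeated more than three times in a row; V, L and D each appear at most once; the only places a smaller symbol precedes a larger one are the allowed subtractive pairs CM, XC, the symbol right after such a pair (if any) is smaller than the pair's first symbol, and otherwise the values never increase from left to right. Value: M (1000) + M (1000) + M (1000) + CM (900) + XC (90) + I (1) = 3991. So it is a valid standard Roman numeral.

Yes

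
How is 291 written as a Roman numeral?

Convert 291 to Roman numerals:
  291 contains 2×100 (CC)
  91 contains 1×90 (XC)
  1 contains 1×1 (I)

CCXCI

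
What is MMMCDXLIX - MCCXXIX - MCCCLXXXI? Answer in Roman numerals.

MMMCDXLIX = 3449, MCCXXIX = 1229, MCCCLXXXI = 1381
3449 - 1229 = 2220
2220 - 1381 = 839

DCCCXXXIX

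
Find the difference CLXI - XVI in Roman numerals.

CLXI = 161
XVI = 16
161 - 16 = 145

CXLV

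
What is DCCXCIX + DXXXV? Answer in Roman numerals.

DCCXCIX = 799
DXXXV = 535
799 + 535 = 1334

MCCCXXXIV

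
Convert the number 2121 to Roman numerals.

Convert 2121 to Roman numerals:
  2121 contains 2×1000 (MM)
  121 contains 1×100 (C)
  21 contains 2×10 (XX)
  1 contains 1×1 (I)

MMCXXI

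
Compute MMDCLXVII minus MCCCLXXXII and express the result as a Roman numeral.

MMDCLXVII = 2667
MCCCLXXXII = 1382
2667 - 1382 = 1285

MCCLXXXV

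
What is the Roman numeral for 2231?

Convert 2231 to Roman numerals:
  2231 contains 2×1000 (MM)
  231 contains 2×100 (CC)
  31 contains 3×10 (XXX)
  1 contains 1×1 (I)

MMCCXXXI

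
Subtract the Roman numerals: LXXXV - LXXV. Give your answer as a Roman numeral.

LXXXV = 85
LXXV = 75
85 - 75 = 10

X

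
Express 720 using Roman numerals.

Convert 720 to Roman numerals:
  720 contains 1×500 (D)
  220 contains 2×100 (CC)
  20 contains 2×10 (XX)

DCCXX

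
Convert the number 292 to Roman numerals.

Convert 292 to Roman numerals:
  292 contains 2×100 (CC)
  92 contains 1×90 (XC)
  2 contains 2×1 (II)

CCXCII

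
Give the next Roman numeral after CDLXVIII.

CDLXVIII = 468, so the next integer is 468 + 1 = 469

CDLXIX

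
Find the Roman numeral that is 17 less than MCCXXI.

MCCXXI = 1221
1221 - 17 = 1204

MCCIV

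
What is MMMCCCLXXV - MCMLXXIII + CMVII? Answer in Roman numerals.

MMMCCCLXXV = 3375, MCMLXXIII = 1973, CMVII = 907
3375 - 1973 = 1402
1402 + 907 = 2309

MMCCCIX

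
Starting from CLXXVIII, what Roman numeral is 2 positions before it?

CLXXVIII = 178
178 - 2 = 176

CLXXVI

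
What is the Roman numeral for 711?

Convert 711 to Roman numerals:
  711 contains 1×500 (D)
  211 contains 2×100 (CC)
  11 contains 1×10 (X)
  1 contains 1×1 (I)

DCCXI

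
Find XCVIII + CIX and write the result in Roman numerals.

XCVIII = 98
CIX = 109
98 + 109 = 207

CCVII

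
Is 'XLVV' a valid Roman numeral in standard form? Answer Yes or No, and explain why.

'XLVV': V should not appear more than once

No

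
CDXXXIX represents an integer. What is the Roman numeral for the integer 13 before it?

CDXXXIX = 439
439 - 13 = 426

CDXXVI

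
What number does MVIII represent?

MVIII: M=1000, V=5, I=1, I=1, I=1
1000 + 5 + 1 + 1 + 1 = 1008

1008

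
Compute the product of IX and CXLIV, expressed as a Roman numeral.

IX = 9
CXLIV = 144
9 × 144 = 1296

MCCXCVI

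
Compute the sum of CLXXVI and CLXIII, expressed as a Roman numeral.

CLXXVI = 176
CLXIII = 163
176 + 163 = 339

CCCXXXIX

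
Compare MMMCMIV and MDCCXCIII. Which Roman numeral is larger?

MMMCMIV = 3904
MDCCXCIII = 1793
3904 is larger

MMMCMIV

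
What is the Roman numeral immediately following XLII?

XLII = 42, so the next integer is 42 + 1 = 43

XLIII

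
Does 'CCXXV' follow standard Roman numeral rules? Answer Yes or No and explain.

'CCXXV': Check the rules: uses only the symbols I, V, X, L, C, D, M; no symbol is repeated more than three times in a row; V, L and D each appear at most once; no smaller symbol precedes a larger one (values never increase from left to right). Value: C (100) + C (100) + X (10) + X (10) + V (5) = 225. So it is a valid standard Roman numeral.

Yes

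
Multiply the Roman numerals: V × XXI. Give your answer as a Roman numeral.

V = 5
XXI = 21
5 × 21 = 105

CV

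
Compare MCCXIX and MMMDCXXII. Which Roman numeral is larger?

MCCXIX = 1219
MMMDCXXII = 3622
3622 is larger

MMMDCXXII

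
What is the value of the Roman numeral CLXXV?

CLXXV: C=100, L=50, X=10, X=10, V=5
100 + 50 + 10 + 10 + 5 = 175

175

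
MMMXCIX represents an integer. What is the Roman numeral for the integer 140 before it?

MMMXCIX = 3099
3099 - 140 = 2959

MMCMLIX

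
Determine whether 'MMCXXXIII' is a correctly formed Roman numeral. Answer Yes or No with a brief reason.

'MMCXXXIII': Check the rules: uses only the symbols I, V, X, L, C, D, M; no symbol is repeated more than three times in a row; V, L and D each appear at most once; no smaller symbol precedes a larger one (values never increase from left to right). Value: M (1000) + M (1000) + C (100) + X (10) + X (10) + X (10) + I (1) + I (1) + I (1) = 2133. So it is a valid standard Roman numeral.

Yes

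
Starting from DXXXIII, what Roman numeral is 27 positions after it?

DXXXIII = 533
533 + 27 = 560

DLX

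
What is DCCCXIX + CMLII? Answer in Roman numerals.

DCCCXIX = 819
CMLII = 952
819 + 952 = 1771

MDCCLXXI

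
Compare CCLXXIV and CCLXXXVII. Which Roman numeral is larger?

CCLXXIV = 274
CCLXXXVII = 287
287 is larger

CCLXXXVII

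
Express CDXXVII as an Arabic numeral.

CDXXVII: CD=400, X=10, X=10, V=5, I=1, I=1
400 + 10 + 10 + 5 + 1 + 1 = 427

427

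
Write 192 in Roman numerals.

Convert 192 to Roman numerals:
  192 contains 1×100 (C)
  92 contains 1×90 (XC)
  2 contains 2×1 (II)

CXCII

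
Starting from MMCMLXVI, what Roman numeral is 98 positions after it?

MMCMLXVI = 2966
2966 + 98 = 3064

MMMLXIV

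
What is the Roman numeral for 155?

Convert 155 to Roman numerals:
  155 contains 1×100 (C)
  55 contains 1×50 (L)
  5 contains 1×5 (V)

CLV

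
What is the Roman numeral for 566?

Convert 566 to Roman numerals:
  566 contains 1×500 (D)
  66 contains 1×50 (L)
  16 contains 1×10 (X)
  6 contains 1×5 (V)
  1 contains 1×1 (I)

DLXVI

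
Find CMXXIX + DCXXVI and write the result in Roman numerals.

CMXXIX = 929
DCXXVI = 626
929 + 626 = 1555

MDLV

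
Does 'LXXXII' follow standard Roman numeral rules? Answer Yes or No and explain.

'LXXXII': Check the rules: uses only the symbols I, V, X, L, C, D, M; no symbol is repeated more than three times in a row; V, L and D each appear at most once; no smaller symbol precedes a larger one (values never increase from left to right). Value: L (50) + X (10) + X (10) + X (10) + I (1) + I (1) = 82. So it is a valid standard Roman numeral.

Yes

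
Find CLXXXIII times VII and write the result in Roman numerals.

CLXXXIII = 183
VII = 7
183 × 7 = 1281

MCCLXXXI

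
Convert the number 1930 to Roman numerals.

Convert 1930 to Roman numerals:
  1930 contains 1×1000 (M)
  930 contains 1×900 (CM)
  30 contains 3×10 (XXX)

MCMXXX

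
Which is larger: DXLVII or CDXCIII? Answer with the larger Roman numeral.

DXLVII = 547
CDXCIII = 493
547 is larger

DXLVII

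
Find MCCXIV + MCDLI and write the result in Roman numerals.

MCCXIV = 1214
MCDLI = 1451
1214 + 1451 = 2665

MMDCLXV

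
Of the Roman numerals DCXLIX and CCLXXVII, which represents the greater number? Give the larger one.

DCXLIX = 649
CCLXXVII = 277
649 is larger

DCXLIX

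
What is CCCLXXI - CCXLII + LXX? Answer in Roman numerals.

CCCLXXI = 371, CCXLII = 242, LXX = 70
371 - 242 = 129
129 + 70 = 199

CXCIX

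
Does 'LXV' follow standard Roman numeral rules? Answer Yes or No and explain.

'LXV': Check the rules: uses only the symbols I, V, X, L, C, D, M; no symbol is repeated more than three times in a row; V, L and D each appear at most once; no smaller symbol precedes a larger one (values never increase from left to right). Value: L (50) + X (10) + V (5) = 65. So it is a valid standard Roman numeral.

Yes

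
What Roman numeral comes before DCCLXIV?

DCCLXIV = 764; previous is 763

DCCLXIII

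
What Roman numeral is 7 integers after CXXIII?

CXXIII = 123
123 + 7 = 130

CXXX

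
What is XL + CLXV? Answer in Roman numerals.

XL = 40
CLXV = 165
40 + 165 = 205

CCV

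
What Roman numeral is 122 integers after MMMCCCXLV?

MMMCCCXLV = 3345
3345 + 122 = 3467

MMMCDLXVII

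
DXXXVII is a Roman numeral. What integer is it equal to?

DXXXVII: D=500, X=10, X=10, X=10, V=5, I=1, I=1
500 + 10 + 10 + 10 + 5 + 1 + 1 = 537

537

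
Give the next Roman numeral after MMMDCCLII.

MMMDCCLII = 3752; next is 3753

MMMDCCLIII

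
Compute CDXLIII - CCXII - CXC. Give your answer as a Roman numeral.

CDXLIII = 443, CCXII = 212, CXC = 190
443 - 212 = 231
231 - 190 = 41

XLI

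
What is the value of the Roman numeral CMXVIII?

CMXVIII: CM=900, X=10, V=5, I=1, I=1, I=1
900 + 10 + 5 + 1 + 1 + 1 = 918

918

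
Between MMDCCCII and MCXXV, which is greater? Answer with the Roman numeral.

MMDCCCII = 2802
MCXXV = 1125
2802 is larger

MMDCCCII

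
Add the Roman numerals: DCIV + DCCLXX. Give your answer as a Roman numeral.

DCIV = 604
DCCLXX = 770
604 + 770 = 1374

MCCCLXXIV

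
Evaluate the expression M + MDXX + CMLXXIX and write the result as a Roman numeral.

M = 1000, MDXX = 1520, CMLXXIX = 979
1000 + 1520 = 2520
2520 + 979 = 3499

MMMCDXCIX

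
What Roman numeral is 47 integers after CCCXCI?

CCCXCI = 391
391 + 47 = 438

CDXXXVIII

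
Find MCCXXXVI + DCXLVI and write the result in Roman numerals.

MCCXXXVI = 1236
DCXLVI = 646
1236 + 646 = 1882

MDCCCLXXXII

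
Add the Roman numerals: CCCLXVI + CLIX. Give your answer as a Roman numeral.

CCCLXVI = 366
CLIX = 159
366 + 159 = 525

DXXV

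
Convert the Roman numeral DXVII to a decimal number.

DXVII: D=500, X=10, V=5, I=1, I=1
500 + 10 + 5 + 1 + 1 = 517

517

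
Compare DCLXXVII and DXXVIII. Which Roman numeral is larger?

DCLXXVII = 677
DXXVIII = 528
677 is larger

DCLXXVII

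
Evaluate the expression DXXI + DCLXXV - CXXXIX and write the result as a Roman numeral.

DXXI = 521, DCLXXV = 675, CXXXIX = 139
521 + 675 = 1196
1196 - 139 = 1057

MLVII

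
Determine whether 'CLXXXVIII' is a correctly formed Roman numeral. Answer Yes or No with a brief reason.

'CLXXXVIII': Check the rules: uses only the symbols I, V, X, L, C, D, M; no symbol is repeated more than three times in a row; V, L and D each appear at most once; no smaller symbol precedes a larger one (values never increase from left to right). Value: C (100) + L (50) + X (10) + X (10) + X (10) + V (5) + I (1) + I (1) + I (1) = 188. So it is a valid standard Roman numeral.

Yes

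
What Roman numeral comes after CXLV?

CXLV = 145, so the next integer is 145 + 1 = 146

CXLVI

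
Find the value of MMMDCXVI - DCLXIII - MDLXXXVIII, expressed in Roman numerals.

MMMDCXVI = 3616, DCLXIII = 663, MDLXXXVIII = 1588
3616 - 663 = 2953
2953 - 1588 = 1365

MCCCLXV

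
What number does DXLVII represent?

DXLVII: D=500, XL=40, V=5, I=1, I=1
500 + 40 + 5 + 1 + 1 = 547

547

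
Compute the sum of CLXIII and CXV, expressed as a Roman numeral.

CLXIII = 163
CXV = 115
163 + 115 = 278

CCLXXVIII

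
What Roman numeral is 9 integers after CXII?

CXII = 112
112 + 9 = 121

CXXI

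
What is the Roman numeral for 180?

Convert 180 to Roman numerals:
  180 contains 1×100 (C)
  80 contains 1×50 (L)
  30 contains 3×10 (XXX)

CLXXX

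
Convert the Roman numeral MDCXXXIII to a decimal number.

MDCXXXIII: M=1000, D=500, C=100, X=10, X=10, X=10, I=1, I=1, I=1
1000 + 500 + 100 + 10 + 10 + 10 + 1 + 1 + 1 = 1633

1633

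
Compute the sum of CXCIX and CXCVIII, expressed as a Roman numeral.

CXCIX = 199
CXCVIII = 198
199 + 198 = 397

CCCXCVII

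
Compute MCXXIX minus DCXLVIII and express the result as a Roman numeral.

MCXXIX = 1129
DCXLVIII = 648
1129 - 648 = 481

CDLXXXI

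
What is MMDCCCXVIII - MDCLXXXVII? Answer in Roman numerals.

MMDCCCXVIII = 2818
MDCLXXXVII = 1687
2818 - 1687 = 1131

MCXXXI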